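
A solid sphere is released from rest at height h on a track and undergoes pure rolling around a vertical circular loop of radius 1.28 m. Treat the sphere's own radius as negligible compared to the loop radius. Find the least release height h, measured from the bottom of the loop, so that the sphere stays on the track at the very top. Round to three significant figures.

h_min ≈ 3.46 m

The moment of inertia is (2/5)MR², giving k ≡ I/(MR²) = 0.4.
At the top of the loop, the minimum-contact condition is Mg = Mv_top²/r, so v_top² = gr.
With ω = v/R, the kinetic energy at speed v is ½(1+k)Mv² = (7/10)Mv².
Energy conservation from release (height h) to the top (height 2r): Mgh = Mg(2r) + (7/10)M·gr.
Thus h_min = 2r + (1+k)r/2 = r(2 + 1.4/2) = 1.28 × 2.7 ≈ 3.46 m.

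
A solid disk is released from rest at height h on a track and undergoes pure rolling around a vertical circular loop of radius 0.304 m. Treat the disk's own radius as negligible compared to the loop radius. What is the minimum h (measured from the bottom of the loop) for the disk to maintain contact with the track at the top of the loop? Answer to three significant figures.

h_min ≈ 0.836 m

With I = (1/2)MR², the ratio k = I/(MR²) is 0.5.
At the top of the loop, the minimum-contact condition is Mg = Mv_top²/r, so v_top² = gr.
With ω = v/R, the kinetic energy at speed v is ½(1+k)Mv² = (3/4)Mv².
Energy conservation from release (height h) to the top (height 2r): Mgh = Mg(2r) + (3/4)M·gr.
Thus h_min = 2r + (1+k)r/2 = r(2 + 1.5/2) = 0.304 × 2.75 ≈ 0.836 m.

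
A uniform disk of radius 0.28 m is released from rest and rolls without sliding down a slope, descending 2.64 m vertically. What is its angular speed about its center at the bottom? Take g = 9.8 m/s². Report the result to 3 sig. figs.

With I = (1/2)MR², the ratio k = I/(MR²) is 0.5.
Rolling without slipping gives ω = v/R, so the total kinetic energy is ½Mv² + ½Iω² = ½(1+k)Mv² = (3/4)Mv².
Energy conservation Mgh = ½(1+k)Mv² gives v = √(2gh/(1+k)) = √(2 × 9.8 × 2.64 / 1.5) = 5.873 m/s.
Then ω = v/R = 5.873 / 0.28 ≈ 21.0 rad/s.

ω ≈ 21.0 rad/s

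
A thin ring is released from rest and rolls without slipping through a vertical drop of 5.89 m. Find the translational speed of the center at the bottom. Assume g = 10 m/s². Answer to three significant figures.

v ≈ 7.67 m/s

With I = MR², the ratio k = I/(MR²) is 1.
The rolling condition ω = v/R makes the rotational term ½I(v/R)² = ½kMv², so KE_total = ½(1+k)Mv² = Mv².
Energy conservation: Mgh = Mv², so v = √(2gh/(1+k)) = √(2 × 10 × 5.89 / 2) ≈ 7.67 m/s.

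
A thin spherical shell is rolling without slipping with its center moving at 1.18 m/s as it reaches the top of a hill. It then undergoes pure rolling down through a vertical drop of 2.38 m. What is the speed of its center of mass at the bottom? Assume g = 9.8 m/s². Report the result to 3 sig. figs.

With I = (2/3)MR², the ratio k = I/(MR²) is 2/3.
The rolling condition ω = v/R makes the rotational term ½I(v/R)² = ½kMv², so KE_total = ½(1+k)Mv² = (5/6)Mv².
Conserving energy between top and bottom: (5/6)Mv² = (5/6)Mv₀² + Mgh, hence v² = v₀² + 2gh/(1+k).
v = √(1.18² + 2×9.8×2.38/1.667) = √29.38 ≈ 5.42 m/s.

v ≈ 5.42 m/s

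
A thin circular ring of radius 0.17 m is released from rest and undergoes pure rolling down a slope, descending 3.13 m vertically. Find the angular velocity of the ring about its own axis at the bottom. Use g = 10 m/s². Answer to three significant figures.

The moment of inertia is MR², giving k ≡ I/(MR²) = 1.
Pure rolling means v = ωR; then KE = ½Mv² + ½I(v/R)² = ½(1+k)Mv² = Mv².
Energy conservation Mgh = ½(1+k)Mv² gives v = √(2gh/(1+k)) = √(2 × 10 × 3.13 / 2) = 5.595 m/s.
The angular speed follows from ω = v/R = 5.595/0.17 ≈ 32.9 rad/s.

ω ≈ 32.9 rad/s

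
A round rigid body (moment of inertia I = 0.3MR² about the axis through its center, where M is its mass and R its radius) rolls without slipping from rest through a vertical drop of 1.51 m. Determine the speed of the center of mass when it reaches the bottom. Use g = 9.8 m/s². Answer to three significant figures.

v ≈ 4.77 m/s

For this body I = 0.3MR², i.e. k = I/(MR²) = 0.3.
Since it rolls without slipping, ω = v/R and KE = ½Mv² + ½Iω² = ½(1+k)Mv² = (13/20)Mv².
Setting Mgh = (13/20)Mv² gives v = √(2gh/(1+k)) = √(2·9.8·1.51/1.3) ≈ 4.77 m/s.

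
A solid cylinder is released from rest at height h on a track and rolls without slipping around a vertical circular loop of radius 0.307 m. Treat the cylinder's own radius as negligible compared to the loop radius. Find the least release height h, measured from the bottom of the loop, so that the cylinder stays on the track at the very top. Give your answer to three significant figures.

The moment of inertia is (1/2)MR², giving k ≡ I/(MR²) = 0.5.
At the top, contact is just lost when gravity alone supplies the centripetal force: Mg = Mv_top²/r, i.e. v_top² = gr.
With ω = v/R, the kinetic energy at speed v is ½(1+k)Mv² = (3/4)Mv².
Energy conservation from release (height h) to the top (height 2r): Mgh = Mg(2r) + (3/4)M·gr.
Thus h_min = 2r + (1+k)r/2 = r(2 + 1.5/2) = 0.307 × 2.75 ≈ 0.844 m.

h_min ≈ 0.844 m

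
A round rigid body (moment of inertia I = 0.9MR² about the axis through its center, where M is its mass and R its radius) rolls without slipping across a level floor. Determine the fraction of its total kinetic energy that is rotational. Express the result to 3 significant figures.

Here I = 0.9MR², so the shape factor k = I/(MR²) = 0.9.
With ω = v/R, KE_trans = ½Mv² and KE_rot = ½Iω² = ½kMv², so KE_total = ½(1+k)Mv².
The rotational fraction is therefore k/(1+k) = 0.9/1.9 ≈ 0.474.

fraction ≈ 0.474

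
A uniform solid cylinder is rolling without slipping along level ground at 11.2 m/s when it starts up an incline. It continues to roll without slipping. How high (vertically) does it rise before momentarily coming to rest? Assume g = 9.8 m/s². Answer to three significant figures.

h ≈ 9.60 m

With I = (1/2)MR², the ratio k = I/(MR²) is 0.5.
The rolling condition ω = v/R makes the rotational term ½I(v/R)² = ½kMv², so KE_total = ½(1+k)Mv² = (3/4)Mv².
All of this converts to potential energy at the highest point: (3/4)Mv₀² = Mgh.
Thus h = (1+k)v₀²/(2g) = 1.5 × 11.2² / (2 × 9.8) ≈ 9.60 m.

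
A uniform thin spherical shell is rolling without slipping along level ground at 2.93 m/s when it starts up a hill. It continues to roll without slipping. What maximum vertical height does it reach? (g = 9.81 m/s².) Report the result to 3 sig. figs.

h ≈ 0.729 m

For this body I = (2/3)MR², i.e. k = I/(MR²) = 2/3.
The rolling condition ω = v/R makes the rotational term ½I(v/R)² = ½kMv², so KE_total = ½(1+k)Mv² = (5/6)Mv².
All of this converts to potential energy at the highest point: (5/6)Mv₀² = Mgh.
Thus h = (1+k)v₀²/(2g) = 1.667 × 2.93² / (2 × 9.81) ≈ 0.729 m.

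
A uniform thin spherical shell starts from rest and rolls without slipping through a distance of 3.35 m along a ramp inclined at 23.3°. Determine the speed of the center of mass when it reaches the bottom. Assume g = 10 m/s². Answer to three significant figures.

For this body I = (2/3)MR², i.e. k = I/(MR²) = 2/3.
Since it rolls without slipping, ω = v/R and KE = ½Mv² + ½Iω² = ½(1+k)Mv² = (5/6)Mv².
The vertical drop is h = L sinθ = 3.35 × sin23.3° = 1.325 m.
Setting Mgh = (5/6)Mv² gives v = √(2gh/(1+k)) = √(2·10·1.325/1.667) ≈ 3.99 m/s.

v ≈ 3.99 m/s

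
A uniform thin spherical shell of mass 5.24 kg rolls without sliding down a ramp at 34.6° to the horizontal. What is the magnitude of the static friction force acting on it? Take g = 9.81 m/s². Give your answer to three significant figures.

The moment of inertia is (2/3)MR², giving k ≡ I/(MR²) = 2/3.
Translational: Mg sinθ − f = Ma. Rotational about the CM: fR = Iα = kMRa, so f = kMa.
Combining, a = g sinθ/(1+k) and f = kMa = kMg sinθ/(1+k).
f = (2/3) × 5.24 × 9.81 × sin34.6° / 1.667 ≈ 11.7 N.

f ≈ 11.7 N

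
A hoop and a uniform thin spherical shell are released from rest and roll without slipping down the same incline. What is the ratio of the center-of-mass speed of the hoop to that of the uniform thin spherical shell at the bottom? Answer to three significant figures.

Each satisfies Mgh = ½(1+k)Mv² with k = I/(MR²), so v ∝ 1/√(1+k).
For the hoop k = 1; for the uniform thin spherical shell k = 2/3.
v₁/v₂ = √((1+k₂)/(1+k₁)) = √(1.667/2) ≈ 0.913.

v_ratio ≈ 0.913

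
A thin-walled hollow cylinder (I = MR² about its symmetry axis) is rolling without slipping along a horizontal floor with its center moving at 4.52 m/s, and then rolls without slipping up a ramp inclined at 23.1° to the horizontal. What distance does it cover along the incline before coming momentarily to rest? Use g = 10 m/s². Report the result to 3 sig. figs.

For this body I = MR², i.e. k = I/(MR²) = 1.
The rolling condition ω = v/R makes the rotational term ½I(v/R)² = ½kMv², so KE_total = ½(1+k)Mv² = Mv².
Setting this equal to Mgh gives the vertical rise h = (1+k)v₀²/(2g) = 2×4.52²/(2×10) = 2.043 m.
Along the incline, d = h/sinθ = 2.043/sin23.1° ≈ 5.21 m.

d ≈ 5.21 m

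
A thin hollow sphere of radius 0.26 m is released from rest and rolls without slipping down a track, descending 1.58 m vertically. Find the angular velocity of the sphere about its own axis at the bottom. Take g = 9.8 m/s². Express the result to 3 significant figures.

ω ≈ 16.6 rad/s

With I = (2/3)MR², the ratio k = I/(MR²) is 2/3.
Pure rolling means v = ωR; then KE = ½Mv² + ½I(v/R)² = ½(1+k)Mv² = (5/6)Mv².
Energy conservation Mgh = ½(1+k)Mv² gives v = √(2gh/(1+k)) = √(2 × 9.8 × 1.58 / 1.667) = 4.311 m/s.
The angular speed follows from ω = v/R = 4.311/0.26 ≈ 16.6 rad/s.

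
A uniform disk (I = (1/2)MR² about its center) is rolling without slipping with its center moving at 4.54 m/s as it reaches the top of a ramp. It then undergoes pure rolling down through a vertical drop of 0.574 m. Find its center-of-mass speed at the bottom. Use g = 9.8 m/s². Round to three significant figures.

Here I = (1/2)MR², so the shape factor k = I/(MR²) = 0.5.
Rolling without slipping gives ω = v/R, so the total kinetic energy is ½Mv² + ½Iω² = ½(1+k)Mv² = (3/4)Mv².
Energy conservation: (3/4)Mv₀² + Mgh = (3/4)Mv², so v² = v₀² + 2gh/(1+k).
v = √(4.54² + 2×9.8×0.574/1.5) = √28.11 ≈ 5.30 m/s.

v ≈ 5.30 m/s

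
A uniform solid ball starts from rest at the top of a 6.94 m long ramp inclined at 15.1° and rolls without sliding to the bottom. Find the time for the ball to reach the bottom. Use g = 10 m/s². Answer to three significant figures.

t ≈ 2.73 s

The moment of inertia is (2/5)MR², giving k ≡ I/(MR²) = 0.4.
Translational: Mg sinθ − f = Ma. Rotational about the CM: fR = Iα = kMRa, so f = kMa.
Hence a = g sinθ/(1+k) = 10×sin15.1°/1.4 = 1.861 m/s².
Starting from rest, L = ½at², so t = √(2L/a) = √(2×6.94/1.861) ≈ 2.73 s.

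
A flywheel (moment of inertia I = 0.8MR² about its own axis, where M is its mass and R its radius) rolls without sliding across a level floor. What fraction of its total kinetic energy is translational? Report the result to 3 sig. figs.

fraction ≈ 0.556

The moment of inertia is 0.8MR², giving k ≡ I/(MR²) = 0.8.
Since ω = v/R, the translational part is ½Mv² and the rotational part is ½I(v/R)² = ½kMv²; the total is ½(1+k)Mv².
The translational fraction is therefore 1/(1+k) = 1/1.8 ≈ 0.556.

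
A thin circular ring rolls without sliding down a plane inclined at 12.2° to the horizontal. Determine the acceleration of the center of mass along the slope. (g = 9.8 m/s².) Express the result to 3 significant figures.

a ≈ 1.04 m/s²

For this body I = MR², i.e. k = I/(MR²) = 1.
Along the incline Mg sinθ − f = Ma, and torque about the center fR = Iα = kMR²(a/R) gives f = kMa.
Eliminating f: Mg sinθ = (1+k)Ma, so a = g sinθ/(1+k) = 9.8 × sin12.2° / 2 ≈ 1.04 m/s².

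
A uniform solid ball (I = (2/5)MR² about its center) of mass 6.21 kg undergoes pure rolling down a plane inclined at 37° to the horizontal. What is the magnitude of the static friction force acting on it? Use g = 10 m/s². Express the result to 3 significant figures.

f ≈ 10.7 N

With I = (2/5)MR², the ratio k = I/(MR²) is 0.4.
Newton's second law down the slope: Mg sinθ − f = Ma. The torque equation fR = Iα (with α = a/R) gives f = kMa.
Combining, a = g sinθ/(1+k) and f = kMa = kMg sinθ/(1+k).
f = 0.4 × 6.21 × 10 × sin37° / 1.4 ≈ 10.7 N.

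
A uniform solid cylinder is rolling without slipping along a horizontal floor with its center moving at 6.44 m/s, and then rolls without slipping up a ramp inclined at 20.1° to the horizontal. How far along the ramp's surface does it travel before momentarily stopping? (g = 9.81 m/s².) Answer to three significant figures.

With I = (1/2)MR², the ratio k = I/(MR²) is 0.5.
Rolling without slipping gives ω = v/R, so the total kinetic energy is ½Mv² + ½Iω² = ½(1+k)Mv² = (3/4)Mv².
Setting this equal to Mgh gives the vertical rise h = (1+k)v₀²/(2g) = 1.5×6.44²/(2×9.81) = 3.171 m.
Along the incline, d = h/sinθ = 3.171/sin20.1° ≈ 9.23 m.

d ≈ 9.23 m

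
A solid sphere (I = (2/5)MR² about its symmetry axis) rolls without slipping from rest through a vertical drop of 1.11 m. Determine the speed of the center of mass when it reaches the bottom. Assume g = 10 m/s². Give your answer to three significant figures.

The moment of inertia is (2/5)MR², giving k ≡ I/(MR²) = 0.4.
Since it rolls without slipping, ω = v/R and KE = ½Mv² + ½Iω² = ½(1+k)Mv² = (7/10)Mv².
Setting Mgh = (7/10)Mv² gives v = √(2gh/(1+k)) = √(2·10·1.11/1.4) ≈ 3.98 m/s.

v ≈ 3.98 m/s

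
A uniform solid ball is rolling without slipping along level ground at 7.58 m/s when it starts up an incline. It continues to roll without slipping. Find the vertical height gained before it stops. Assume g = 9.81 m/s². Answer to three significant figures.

With I = (2/5)MR², the ratio k = I/(MR²) is 0.4.
The rolling condition ω = v/R makes the rotational term ½I(v/R)² = ½kMv², so KE_total = ½(1+k)Mv² = (7/10)Mv².
All of this converts to potential energy at the highest point: (7/10)Mv₀² = Mgh.
Thus h = (1+k)v₀²/(2g) = 1.4 × 7.58² / (2 × 9.81) ≈ 4.10 m.

h ≈ 4.10 m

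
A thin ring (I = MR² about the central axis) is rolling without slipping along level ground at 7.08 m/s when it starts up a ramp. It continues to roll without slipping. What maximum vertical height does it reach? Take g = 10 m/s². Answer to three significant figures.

h ≈ 5.01 m

For this body I = MR², i.e. k = I/(MR²) = 1.
Pure rolling means v = ωR; then KE = ½Mv² + ½I(v/R)² = ½(1+k)Mv² = Mv².
At the top the kinetic energy is zero, so Mv₀² = Mgh.
Thus h = (1+k)v₀²/(2g) = 2 × 7.08² / (2 × 10) ≈ 5.01 m.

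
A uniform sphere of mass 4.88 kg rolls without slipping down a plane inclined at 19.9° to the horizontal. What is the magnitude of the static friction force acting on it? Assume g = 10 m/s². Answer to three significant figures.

f ≈ 4.75 N

The moment of inertia is (2/5)MR², giving k ≡ I/(MR²) = 0.4.
Translational: Mg sinθ − f = Ma. Rotational about the CM: fR = Iα = kMRa, so f = kMa.
Combining, a = g sinθ/(1+k) and f = kMa = kMg sinθ/(1+k).
f = 0.4 × 4.88 × 10 × sin19.9° / 1.4 ≈ 4.75 N.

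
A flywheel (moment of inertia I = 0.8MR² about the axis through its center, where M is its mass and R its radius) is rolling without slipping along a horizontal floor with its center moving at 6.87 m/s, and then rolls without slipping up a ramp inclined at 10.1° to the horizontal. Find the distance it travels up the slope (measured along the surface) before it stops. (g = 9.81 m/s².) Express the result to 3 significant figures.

d ≈ 24.7 m

With I = 0.8MR², the ratio k = I/(MR²) is 0.8.
Since it rolls without slipping, ω = v/R and KE = ½Mv² + ½Iω² = ½(1+k)Mv² = (9/10)Mv².
Setting this equal to Mgh gives the vertical rise h = (1+k)v₀²/(2g) = 1.8×6.87²/(2×9.81) = 4.33 m.
Along the incline, d = h/sinθ = 4.33/sin10.1° ≈ 24.7 m.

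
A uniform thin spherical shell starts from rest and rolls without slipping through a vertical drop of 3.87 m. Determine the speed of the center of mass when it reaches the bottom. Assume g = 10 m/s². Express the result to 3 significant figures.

v ≈ 6.81 m/s

Here I = (2/3)MR², so the shape factor k = I/(MR²) = 2/3.
The rolling condition ω = v/R makes the rotational term ½I(v/R)² = ½kMv², so KE_total = ½(1+k)Mv² = (5/6)Mv².
Energy conservation: Mgh = (5/6)Mv², so v = √(2gh/(1+k)) = √(2 × 10 × 3.87 / 1.667) ≈ 6.81 m/s.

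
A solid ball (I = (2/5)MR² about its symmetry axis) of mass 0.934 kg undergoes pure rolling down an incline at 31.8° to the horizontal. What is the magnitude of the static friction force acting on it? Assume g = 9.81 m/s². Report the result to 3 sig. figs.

With I = (2/5)MR², the ratio k = I/(MR²) is 0.4.
Translational: Mg sinθ − f = Ma. Rotational about the CM: fR = Iα = kMRa, so f = kMa.
Combining, a = g sinθ/(1+k) and f = kMa = kMg sinθ/(1+k).
f = 0.4 × 0.934 × 9.81 × sin31.8° / 1.4 ≈ 1.38 N.

f ≈ 1.38 N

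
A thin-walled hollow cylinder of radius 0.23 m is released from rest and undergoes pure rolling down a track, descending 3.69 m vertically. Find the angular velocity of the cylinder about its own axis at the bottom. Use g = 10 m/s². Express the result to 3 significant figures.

For this body I = MR², i.e. k = I/(MR²) = 1.
The rolling condition ω = v/R makes the rotational term ½I(v/R)² = ½kMv², so KE_total = ½(1+k)Mv² = Mv².
Energy conservation Mgh = ½(1+k)Mv² gives v = √(2gh/(1+k)) = √(2 × 10 × 3.69 / 2) = 6.075 m/s.
The angular speed follows from ω = v/R = 6.075/0.23 ≈ 26.4 rad/s.

ω ≈ 26.4 rad/s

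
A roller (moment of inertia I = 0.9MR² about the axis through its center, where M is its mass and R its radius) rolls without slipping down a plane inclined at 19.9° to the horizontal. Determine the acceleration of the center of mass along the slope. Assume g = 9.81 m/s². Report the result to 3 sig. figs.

For this body I = 0.9MR², i.e. k = I/(MR²) = 0.9.
Newton's second law down the slope: Mg sinθ − f = Ma. The torque equation fR = Iα (with α = a/R) gives f = kMa.
Eliminating f: Mg sinθ = (1+k)Ma, so a = g sinθ/(1+k) = 9.81 × sin19.9° / 1.9 ≈ 1.76 m/s².

a ≈ 1.76 m/s²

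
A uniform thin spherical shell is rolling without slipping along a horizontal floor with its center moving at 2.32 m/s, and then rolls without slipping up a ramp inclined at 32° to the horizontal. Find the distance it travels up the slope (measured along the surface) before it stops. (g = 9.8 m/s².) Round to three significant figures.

d ≈ 0.864 m

For this body I = (2/3)MR², i.e. k = I/(MR²) = 2/3.
Since it rolls without slipping, ω = v/R and KE = ½Mv² + ½Iω² = ½(1+k)Mv² = (5/6)Mv².
Setting this equal to Mgh gives the vertical rise h = (1+k)v₀²/(2g) = 1.667×2.32²/(2×9.8) = 0.4577 m.
Along the incline, d = h/sinθ = 0.4577/sin32° ≈ 0.864 m.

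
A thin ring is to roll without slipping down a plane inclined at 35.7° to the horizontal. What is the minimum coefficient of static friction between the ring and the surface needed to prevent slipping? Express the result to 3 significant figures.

μ_min ≈ 0.359

For this body I = MR², i.e. k = I/(MR²) = 1.
Newton's second law down the slope: Mg sinθ − f = Ma. The torque equation fR = Iα (with α = a/R) gives f = kMa.
These give a = g sinθ/(1+k) and the required friction f = kMg sinθ/(1+k).
The normal force is N = Mg cosθ, so μ_min = f/N = k tanθ/(1+k).
μ_min = 1 × tan35.7° / 2 ≈ 0.359.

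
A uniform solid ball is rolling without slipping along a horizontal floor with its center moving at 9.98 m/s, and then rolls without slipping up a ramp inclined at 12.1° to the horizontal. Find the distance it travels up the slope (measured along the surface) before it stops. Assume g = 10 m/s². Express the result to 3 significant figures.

With I = (2/5)MR², the ratio k = I/(MR²) is 0.4.
Rolling without slipping gives ω = v/R, so the total kinetic energy is ½Mv² + ½Iω² = ½(1+k)Mv² = (7/10)Mv².
Setting this equal to Mgh gives the vertical rise h = (1+k)v₀²/(2g) = 1.4×9.98²/(2×10) = 6.972 m.
Along the incline, d = h/sinθ = 6.972/sin12.1° ≈ 33.3 m.

d ≈ 33.3 m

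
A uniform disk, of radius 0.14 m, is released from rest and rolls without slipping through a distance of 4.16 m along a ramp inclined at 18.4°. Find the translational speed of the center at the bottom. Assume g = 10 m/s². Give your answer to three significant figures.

v ≈ 4.18 m/s

Here I = (1/2)MR², so the shape factor k = I/(MR²) = 0.5.
The rolling condition ω = v/R makes the rotational term ½I(v/R)² = ½kMv², so KE_total = ½(1+k)Mv² = (3/4)Mv².
The vertical drop is h = L sinθ = 4.16 × sin18.4° = 1.313 m.
Energy conservation: Mgh = (3/4)Mv², so v = √(2gh/(1+k)) = √(2 × 10 × 1.313 / 1.5) ≈ 4.18 m/s.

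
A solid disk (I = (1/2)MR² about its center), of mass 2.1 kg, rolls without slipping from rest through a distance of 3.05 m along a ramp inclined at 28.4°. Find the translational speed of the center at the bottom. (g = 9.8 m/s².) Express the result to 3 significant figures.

For this body I = (1/2)MR², i.e. k = I/(MR²) = 0.5.
The rolling condition ω = v/R makes the rotational term ½I(v/R)² = ½kMv², so KE_total = ½(1+k)Mv² = (3/4)Mv².
The vertical drop is h = L sinθ = 3.05 × sin28.4° = 1.451 m.
Setting Mgh = (3/4)Mv² gives v = √(2gh/(1+k)) = √(2·9.8·1.451/1.5) ≈ 4.35 m/s.

v ≈ 4.35 m/s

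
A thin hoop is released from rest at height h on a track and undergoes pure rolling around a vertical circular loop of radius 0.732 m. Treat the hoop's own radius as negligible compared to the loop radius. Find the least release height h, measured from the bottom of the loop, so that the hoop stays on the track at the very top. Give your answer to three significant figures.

With I = MR², the ratio k = I/(MR²) is 1.
At the top of the loop, the minimum-contact condition is Mg = Mv_top²/r, so v_top² = gr.
With ω = v/R, the kinetic energy at speed v is ½(1+k)Mv² = Mv².
Energy conservation from release (height h) to the top (height 2r): Mgh = Mg(2r) + M·gr.
Thus h_min = 2r + (1+k)r/2 = r(2 + 2/2) = 0.732 × 3 ≈ 2.20 m.

h_min ≈ 2.20 m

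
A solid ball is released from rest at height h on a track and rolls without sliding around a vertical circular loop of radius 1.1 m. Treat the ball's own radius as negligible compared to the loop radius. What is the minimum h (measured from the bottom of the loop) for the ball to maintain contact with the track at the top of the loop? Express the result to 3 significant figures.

With I = (2/5)MR², the ratio k = I/(MR²) is 0.4.
At the top, contact is just lost when gravity alone supplies the centripetal force: Mg = Mv_top²/r, i.e. v_top² = gr.
With ω = v/R, the kinetic energy at speed v is ½(1+k)Mv² = (7/10)Mv².
Energy conservation from release (height h) to the top (height 2r): Mgh = Mg(2r) + (7/10)M·gr.
Thus h_min = 2r + (1+k)r/2 = r(2 + 1.4/2) = 1.1 × 2.7 ≈ 2.97 m.

h_min ≈ 2.97 m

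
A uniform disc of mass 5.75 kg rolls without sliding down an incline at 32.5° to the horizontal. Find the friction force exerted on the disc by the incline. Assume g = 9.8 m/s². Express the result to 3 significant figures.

f ≈ 10.1 N

Here I = (1/2)MR², so the shape factor k = I/(MR²) = 0.5.
Along the incline Mg sinθ − f = Ma, and torque about the center fR = Iα = kMR²(a/R) gives f = kMa.
Combining, a = g sinθ/(1+k) and f = kMa = kMg sinθ/(1+k).
f = 0.5 × 5.75 × 9.8 × sin32.5° / 1.5 ≈ 10.1 N.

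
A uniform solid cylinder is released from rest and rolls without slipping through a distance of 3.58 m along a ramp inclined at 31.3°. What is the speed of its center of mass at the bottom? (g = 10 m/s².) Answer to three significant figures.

v ≈ 4.98 m/s

With I = (1/2)MR², the ratio k = I/(MR²) is 0.5.
Since it rolls without slipping, ω = v/R and KE = ½Mv² + ½Iω² = ½(1+k)Mv² = (3/4)Mv².
The vertical drop is h = L sinθ = 3.58 × sin31.3° = 1.86 m.
Setting Mgh = (3/4)Mv² gives v = √(2gh/(1+k)) = √(2·10·1.86/1.5) ≈ 4.98 m/s.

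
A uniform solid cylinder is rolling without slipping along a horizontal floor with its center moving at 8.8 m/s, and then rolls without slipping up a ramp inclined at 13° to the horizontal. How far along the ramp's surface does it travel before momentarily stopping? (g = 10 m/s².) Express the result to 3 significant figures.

d ≈ 25.8 m

For this body I = (1/2)MR², i.e. k = I/(MR²) = 0.5.
Rolling without slipping gives ω = v/R, so the total kinetic energy is ½Mv² + ½Iω² = ½(1+k)Mv² = (3/4)Mv².
Setting this equal to Mgh gives the vertical rise h = (1+k)v₀²/(2g) = 1.5×8.8²/(2×10) = 5.808 m.
Along the incline, d = h/sinθ = 5.808/sin13° ≈ 25.8 m.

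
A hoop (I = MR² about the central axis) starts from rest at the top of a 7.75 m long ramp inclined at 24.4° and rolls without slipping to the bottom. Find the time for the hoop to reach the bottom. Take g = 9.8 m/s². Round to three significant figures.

t ≈ 2.77 s

With I = MR², the ratio k = I/(MR²) is 1.
Newton's second law down the slope: Mg sinθ − f = Ma. The torque equation fR = Iα (with α = a/R) gives f = kMa.
Hence a = g sinθ/(1+k) = 9.8×sin24.4°/2 = 2.024 m/s².
Starting from rest, L = ½at², so t = √(2L/a) = √(2×7.75/2.024) ≈ 2.77 s.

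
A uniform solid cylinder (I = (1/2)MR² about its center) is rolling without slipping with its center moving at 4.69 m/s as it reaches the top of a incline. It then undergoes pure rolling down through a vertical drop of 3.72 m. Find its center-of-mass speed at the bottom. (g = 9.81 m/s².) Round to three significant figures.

With I = (1/2)MR², the ratio k = I/(MR²) is 0.5.
Pure rolling means v = ωR; then KE = ½Mv² + ½I(v/R)² = ½(1+k)Mv² = (3/4)Mv².
Conserving energy between top and bottom: (3/4)Mv² = (3/4)Mv₀² + Mgh, hence v² = v₀² + 2gh/(1+k).
v = √(4.69² + 2×9.81×3.72/1.5) = √70.65 ≈ 8.41 m/s.

v ≈ 8.41 m/s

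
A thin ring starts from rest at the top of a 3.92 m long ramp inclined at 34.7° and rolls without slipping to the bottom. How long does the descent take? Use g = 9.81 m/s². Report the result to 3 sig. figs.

For this body I = MR², i.e. k = I/(MR²) = 1.
Along the incline Mg sinθ − f = Ma, and torque about the center fR = Iα = kMR²(a/R) gives f = kMa.
Hence a = g sinθ/(1+k) = 9.81×sin34.7°/2 = 2.792 m/s².
With constant a from rest, t = √(2L/a) = √(2·3.92/2.792) ≈ 1.68 s.

t ≈ 1.68 s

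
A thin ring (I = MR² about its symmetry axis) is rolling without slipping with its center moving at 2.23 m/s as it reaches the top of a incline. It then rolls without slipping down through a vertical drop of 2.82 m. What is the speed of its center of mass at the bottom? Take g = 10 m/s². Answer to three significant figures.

The moment of inertia is MR², giving k ≡ I/(MR²) = 1.
Rolling without slipping gives ω = v/R, so the total kinetic energy is ½Mv² + ½Iω² = ½(1+k)Mv² = Mv².
Conserving energy between top and bottom: Mv² = Mv₀² + Mgh, hence v² = v₀² + 2gh/(1+k).
v = √(2.23² + 2×10×2.82/2) = √33.17 ≈ 5.76 m/s.

v ≈ 5.76 m/s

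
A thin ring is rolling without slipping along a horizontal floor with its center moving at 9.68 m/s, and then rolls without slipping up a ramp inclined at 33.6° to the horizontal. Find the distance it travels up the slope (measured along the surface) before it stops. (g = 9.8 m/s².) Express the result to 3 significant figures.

d ≈ 17.3 m

With I = MR², the ratio k = I/(MR²) is 1.
Pure rolling means v = ωR; then KE = ½Mv² + ½I(v/R)² = ½(1+k)Mv² = Mv².
Setting this equal to Mgh gives the vertical rise h = (1+k)v₀²/(2g) = 2×9.68²/(2×9.8) = 9.561 m.
Along the incline, d = h/sinθ = 9.561/sin33.6° ≈ 17.3 m.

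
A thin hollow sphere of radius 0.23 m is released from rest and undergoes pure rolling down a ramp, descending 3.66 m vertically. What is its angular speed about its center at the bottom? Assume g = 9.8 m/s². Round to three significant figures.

ω ≈ 28.5 rad/s

Here I = (2/3)MR², so the shape factor k = I/(MR²) = 2/3.
The rolling condition ω = v/R makes the rotational term ½I(v/R)² = ½kMv², so KE_total = ½(1+k)Mv² = (5/6)Mv².
Energy conservation Mgh = ½(1+k)Mv² gives v = √(2gh/(1+k)) = √(2 × 9.8 × 3.66 / 1.667) = 6.561 m/s.
Then ω = v/R = 6.561 / 0.23 ≈ 28.5 rad/s.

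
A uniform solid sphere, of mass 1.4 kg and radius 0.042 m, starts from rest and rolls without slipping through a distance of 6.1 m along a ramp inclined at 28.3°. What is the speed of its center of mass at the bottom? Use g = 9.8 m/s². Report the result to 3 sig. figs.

v ≈ 6.36 m/s

With I = (2/5)MR², the ratio k = I/(MR²) is 0.4.
Rolling without slipping gives ω = v/R, so the total kinetic energy is ½Mv² + ½Iω² = ½(1+k)Mv² = (7/10)Mv².
The vertical drop is h = L sinθ = 6.1 × sin28.3° = 2.892 m.
Energy conservation: Mgh = (7/10)Mv², so v = √(2gh/(1+k)) = √(2 × 9.8 × 2.892 / 1.4) ≈ 6.36 m/s.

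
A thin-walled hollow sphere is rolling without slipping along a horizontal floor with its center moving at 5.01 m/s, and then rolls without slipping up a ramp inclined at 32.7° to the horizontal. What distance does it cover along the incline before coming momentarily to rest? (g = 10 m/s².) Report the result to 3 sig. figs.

The moment of inertia is (2/3)MR², giving k ≡ I/(MR²) = 2/3.
Rolling without slipping gives ω = v/R, so the total kinetic energy is ½Mv² + ½Iω² = ½(1+k)Mv² = (5/6)Mv².
Setting this equal to Mgh gives the vertical rise h = (1+k)v₀²/(2g) = 1.667×5.01²/(2×10) = 2.092 m.
The distance along the slope is d = h/sinθ = 2.092/sin32.7° ≈ 3.87 m.

d ≈ 3.87 m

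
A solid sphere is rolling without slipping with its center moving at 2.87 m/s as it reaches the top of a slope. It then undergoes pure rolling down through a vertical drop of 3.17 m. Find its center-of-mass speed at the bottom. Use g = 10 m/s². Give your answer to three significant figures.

v ≈ 7.32 m/s

The moment of inertia is (2/5)MR², giving k ≡ I/(MR²) = 0.4.
Since it rolls without slipping, ω = v/R and KE = ½Mv² + ½Iω² = ½(1+k)Mv² = (7/10)Mv².
Conserving energy between top and bottom: (7/10)Mv² = (7/10)Mv₀² + Mgh, hence v² = v₀² + 2gh/(1+k).
v = √(2.87² + 2×10×3.17/1.4) = √53.52 ≈ 7.32 m/s.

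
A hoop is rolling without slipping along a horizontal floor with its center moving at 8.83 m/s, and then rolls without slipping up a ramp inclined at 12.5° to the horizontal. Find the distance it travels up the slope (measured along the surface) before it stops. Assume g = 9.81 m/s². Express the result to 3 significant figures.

d ≈ 36.7 m

Here I = MR², so the shape factor k = I/(MR²) = 1.
Since it rolls without slipping, ω = v/R and KE = ½Mv² + ½Iω² = ½(1+k)Mv² = Mv².
Setting this equal to Mgh gives the vertical rise h = (1+k)v₀²/(2g) = 2×8.83²/(2×9.81) = 7.948 m.
The distance along the slope is d = h/sinθ = 7.948/sin12.5° ≈ 36.7 m.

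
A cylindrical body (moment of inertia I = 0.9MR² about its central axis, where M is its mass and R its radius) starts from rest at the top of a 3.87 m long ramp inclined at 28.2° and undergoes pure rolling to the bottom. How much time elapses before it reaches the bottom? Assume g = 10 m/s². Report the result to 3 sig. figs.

Here I = 0.9MR², so the shape factor k = I/(MR²) = 0.9.
Along the incline Mg sinθ − f = Ma, and torque about the center fR = Iα = kMR²(a/R) gives f = kMa.
Hence a = g sinθ/(1+k) = 10×sin28.2°/1.9 = 2.487 m/s².
Starting from rest, L = ½at², so t = √(2L/a) = √(2×3.87/2.487) ≈ 1.76 s.

t ≈ 1.76 s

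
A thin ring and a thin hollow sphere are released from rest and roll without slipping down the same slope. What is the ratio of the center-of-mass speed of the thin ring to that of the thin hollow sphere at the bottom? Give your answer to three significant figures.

Each satisfies Mgh = ½(1+k)Mv² with k = I/(MR²), so v ∝ 1/√(1+k).
For the thin ring k = 1; for the thin hollow sphere k = 2/3.
v₁/v₂ = √((1+k₂)/(1+k₁)) = √(1.667/2) ≈ 0.913.

v_ratio ≈ 0.913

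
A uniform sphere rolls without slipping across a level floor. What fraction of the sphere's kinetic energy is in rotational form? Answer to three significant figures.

For this body I = (2/5)MR², i.e. k = I/(MR²) = 0.4.
Since ω = v/R, the translational part is ½Mv² and the rotational part is ½I(v/R)² = ½kMv²; the total is ½(1+k)Mv².
The rotational fraction is therefore k/(1+k) = 0.4/1.4 ≈ 0.286.

fraction ≈ 0.286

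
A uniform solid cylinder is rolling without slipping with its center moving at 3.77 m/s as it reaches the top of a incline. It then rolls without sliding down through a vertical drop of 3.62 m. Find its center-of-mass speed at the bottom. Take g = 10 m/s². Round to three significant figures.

With I = (1/2)MR², the ratio k = I/(MR²) is 0.5.
Since it rolls without slipping, ω = v/R and KE = ½Mv² + ½Iω² = ½(1+k)Mv² = (3/4)Mv².
Conserving energy between top and bottom: (3/4)Mv² = (3/4)Mv₀² + Mgh, hence v² = v₀² + 2gh/(1+k).
v = √(3.77² + 2×10×3.62/1.5) = √62.48 ≈ 7.90 m/s.

v ≈ 7.90 m/s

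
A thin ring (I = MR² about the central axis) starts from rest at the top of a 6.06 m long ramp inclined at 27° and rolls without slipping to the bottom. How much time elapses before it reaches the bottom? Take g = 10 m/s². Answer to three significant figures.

For this body I = MR², i.e. k = I/(MR²) = 1.
Newton's second law down the slope: Mg sinθ − f = Ma. The torque equation fR = Iα (with α = a/R) gives f = kMa.
Hence a = g sinθ/(1+k) = 10×sin27°/2 = 2.27 m/s².
With constant a from rest, t = √(2L/a) = √(2·6.06/2.27) ≈ 2.31 s.

t ≈ 2.31 s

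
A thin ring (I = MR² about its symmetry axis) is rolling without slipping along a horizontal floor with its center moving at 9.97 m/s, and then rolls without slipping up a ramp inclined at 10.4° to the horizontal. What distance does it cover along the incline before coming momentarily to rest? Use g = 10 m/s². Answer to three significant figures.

d ≈ 55.1 m

With I = MR², the ratio k = I/(MR²) is 1.
Since it rolls without slipping, ω = v/R and KE = ½Mv² + ½Iω² = ½(1+k)Mv² = Mv².
Setting this equal to Mgh gives the vertical rise h = (1+k)v₀²/(2g) = 2×9.97²/(2×10) = 9.94 m.
The distance along the slope is d = h/sinθ = 9.94/sin10.4° ≈ 55.1 m.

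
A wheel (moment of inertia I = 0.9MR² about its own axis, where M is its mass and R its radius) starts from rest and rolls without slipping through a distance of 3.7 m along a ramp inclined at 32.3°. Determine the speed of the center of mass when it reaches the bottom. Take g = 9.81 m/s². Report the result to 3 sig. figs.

With I = 0.9MR², the ratio k = I/(MR²) is 0.9.
Since it rolls without slipping, ω = v/R and KE = ½Mv² + ½Iω² = ½(1+k)Mv² = (19/20)Mv².
The vertical drop is h = L sinθ = 3.7 × sin32.3° = 1.977 m.
Setting Mgh = (19/20)Mv² gives v = √(2gh/(1+k)) = √(2·9.81·1.977/1.9) ≈ 4.52 m/s.

v ≈ 4.52 m/s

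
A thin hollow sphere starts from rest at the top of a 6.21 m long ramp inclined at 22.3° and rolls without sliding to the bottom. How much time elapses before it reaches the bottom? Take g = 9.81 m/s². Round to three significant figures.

Here I = (2/3)MR², so the shape factor k = I/(MR²) = 2/3.
Along the incline Mg sinθ − f = Ma, and torque about the center fR = Iα = kMR²(a/R) gives f = kMa.
Hence a = g sinθ/(1+k) = 9.81×sin22.3°/1.667 = 2.233 m/s².
Starting from rest, L = ½at², so t = √(2L/a) = √(2×6.21/2.233) ≈ 2.36 s.

t ≈ 2.36 s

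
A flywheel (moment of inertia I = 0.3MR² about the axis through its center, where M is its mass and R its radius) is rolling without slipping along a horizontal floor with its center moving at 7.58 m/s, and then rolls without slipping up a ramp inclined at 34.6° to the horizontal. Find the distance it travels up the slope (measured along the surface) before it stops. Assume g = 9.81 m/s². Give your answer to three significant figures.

d ≈ 6.70 m

The moment of inertia is 0.3MR², giving k ≡ I/(MR²) = 0.3.
The rolling condition ω = v/R makes the rotational term ½I(v/R)² = ½kMv², so KE_total = ½(1+k)Mv² = (13/20)Mv².
Setting this equal to Mgh gives the vertical rise h = (1+k)v₀²/(2g) = 1.3×7.58²/(2×9.81) = 3.807 m.
Along the incline, d = h/sinθ = 3.807/sin34.6° ≈ 6.70 m.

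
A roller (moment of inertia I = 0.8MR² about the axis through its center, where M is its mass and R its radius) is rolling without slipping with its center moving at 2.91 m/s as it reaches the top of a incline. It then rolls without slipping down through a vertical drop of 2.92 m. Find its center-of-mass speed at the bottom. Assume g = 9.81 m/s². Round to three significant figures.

v ≈ 6.35 m/s

With I = 0.8MR², the ratio k = I/(MR²) is 0.8.
Pure rolling means v = ωR; then KE = ½Mv² + ½I(v/R)² = ½(1+k)Mv² = (9/10)Mv².
Energy conservation: (9/10)Mv₀² + Mgh = (9/10)Mv², so v² = v₀² + 2gh/(1+k).
v = √(2.91² + 2×9.81×2.92/1.8) = √40.3 ≈ 6.35 m/s.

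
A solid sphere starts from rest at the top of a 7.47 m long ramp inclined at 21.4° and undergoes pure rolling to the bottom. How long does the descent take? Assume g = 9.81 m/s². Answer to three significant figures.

t ≈ 2.42 s

For this body I = (2/5)MR², i.e. k = I/(MR²) = 0.4.
Along the incline Mg sinθ − f = Ma, and torque about the center fR = Iα = kMR²(a/R) gives f = kMa.
Hence a = g sinθ/(1+k) = 9.81×sin21.4°/1.4 = 2.557 m/s².
Starting from rest, L = ½at², so t = √(2L/a) = √(2×7.47/2.557) ≈ 2.42 s.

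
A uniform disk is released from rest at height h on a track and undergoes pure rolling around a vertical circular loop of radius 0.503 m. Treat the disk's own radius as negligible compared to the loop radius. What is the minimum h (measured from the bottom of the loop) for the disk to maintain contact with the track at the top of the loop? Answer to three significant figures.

h_min ≈ 1.38 m

With I = (1/2)MR², the ratio k = I/(MR²) is 0.5.
At the top, contact is just lost when gravity alone supplies the centripetal force: Mg = Mv_top²/r, i.e. v_top² = gr.
With ω = v/R, the kinetic energy at speed v is ½(1+k)Mv² = (3/4)Mv².
Energy conservation from release (height h) to the top (height 2r): Mgh = Mg(2r) + (3/4)M·gr.
Thus h_min = 2r + (1+k)r/2 = r(2 + 1.5/2) = 0.503 × 2.75 ≈ 1.38 m.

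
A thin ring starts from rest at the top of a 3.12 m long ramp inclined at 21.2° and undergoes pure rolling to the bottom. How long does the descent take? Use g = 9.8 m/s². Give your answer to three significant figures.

t ≈ 1.88 s

For this body I = MR², i.e. k = I/(MR²) = 1.
Along the incline Mg sinθ − f = Ma, and torque about the center fR = Iα = kMR²(a/R) gives f = kMa.
Hence a = g sinθ/(1+k) = 9.8×sin21.2°/2 = 1.772 m/s².
Starting from rest, L = ½at², so t = √(2L/a) = √(2×3.12/1.772) ≈ 1.88 s.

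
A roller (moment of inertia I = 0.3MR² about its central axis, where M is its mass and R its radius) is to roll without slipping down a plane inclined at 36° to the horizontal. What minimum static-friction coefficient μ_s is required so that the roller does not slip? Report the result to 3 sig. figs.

Here I = 0.3MR², so the shape factor k = I/(MR²) = 0.3.
Newton's second law down the slope: Mg sinθ − f = Ma. The torque equation fR = Iα (with α = a/R) gives f = kMa.
These give a = g sinθ/(1+k) and the required friction f = kMg sinθ/(1+k).
With N = Mg cosθ, the no-slip condition f ≤ μN gives μ_min = f/N = k tanθ/(1+k).
μ_min = 0.3 × tan36° / 1.3 ≈ 0.168.

μ_min ≈ 0.168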